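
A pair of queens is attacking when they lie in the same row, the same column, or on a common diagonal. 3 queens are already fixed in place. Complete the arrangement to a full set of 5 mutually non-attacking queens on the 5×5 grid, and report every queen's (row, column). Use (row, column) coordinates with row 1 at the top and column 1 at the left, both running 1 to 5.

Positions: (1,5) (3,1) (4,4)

(1,5) (2,3) (3,1) (4,4) (5,2)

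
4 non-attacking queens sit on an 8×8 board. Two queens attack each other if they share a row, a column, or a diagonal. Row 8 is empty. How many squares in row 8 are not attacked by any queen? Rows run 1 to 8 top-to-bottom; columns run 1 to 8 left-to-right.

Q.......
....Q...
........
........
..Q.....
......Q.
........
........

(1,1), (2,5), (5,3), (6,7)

2

(1,1) attacks row 8 at column 1 and diagonals 8.
(2,5) attacks row 8 at column 5.
(5,3) attacks row 8 at column 3 and diagonals 6.
(6,7) attacks row 8 at column 7 and diagonals 5.
Attacked columns: {1, 3, 5, 6, 7, 8}. Safe: {2, 4}.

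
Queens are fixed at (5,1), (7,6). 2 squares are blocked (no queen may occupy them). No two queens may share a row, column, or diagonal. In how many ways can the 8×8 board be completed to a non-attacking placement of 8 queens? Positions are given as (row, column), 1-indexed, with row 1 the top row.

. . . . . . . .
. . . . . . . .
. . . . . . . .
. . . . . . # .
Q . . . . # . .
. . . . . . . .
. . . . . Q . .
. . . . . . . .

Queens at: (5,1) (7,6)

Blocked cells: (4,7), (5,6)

Branch on row 1: col 2 → 2; col 3 → 0; col 4 → 1; col 7 → 0; col 8 → 0.
Sum: 2 + 0 + 1 + 0 + 0 = 3.

3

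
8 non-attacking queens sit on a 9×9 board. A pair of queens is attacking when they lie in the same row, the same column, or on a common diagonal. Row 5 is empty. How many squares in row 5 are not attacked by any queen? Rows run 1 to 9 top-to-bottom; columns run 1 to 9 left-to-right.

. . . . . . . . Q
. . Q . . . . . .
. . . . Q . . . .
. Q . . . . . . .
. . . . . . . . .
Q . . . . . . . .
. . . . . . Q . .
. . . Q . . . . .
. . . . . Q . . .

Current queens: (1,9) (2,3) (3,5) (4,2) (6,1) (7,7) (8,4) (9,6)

(1,9) attacks row 5 at column 9 and diagonals 5.
(2,3) attacks row 5 at column 3 and diagonals 6.
(3,5) attacks row 5 at column 5 and diagonals 3, 7.
(4,2) attacks row 5 at column 2 and diagonals 1, 3.
(6,1) attacks row 5 at column 1 and diagonals 2.
(7,7) attacks row 5 at column 7 and diagonals 5, 9.
(8,4) attacks row 5 at column 4 and diagonals 1, 7.
(9,6) attacks row 5 at column 6 and diagonals 2.
Attacked columns: {1, 2, 3, 4, 5, 6, 7, 9}. Safe: {8}.

1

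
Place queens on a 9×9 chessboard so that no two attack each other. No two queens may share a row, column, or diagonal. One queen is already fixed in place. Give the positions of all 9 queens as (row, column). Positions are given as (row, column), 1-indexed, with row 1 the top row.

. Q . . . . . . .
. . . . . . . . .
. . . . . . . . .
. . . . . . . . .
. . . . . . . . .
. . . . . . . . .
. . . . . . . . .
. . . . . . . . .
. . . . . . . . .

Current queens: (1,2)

Row 2: attacked by (1,2)→{1,2,3}. Safe: 4, 5, 6, 7, 8, 9. Place at column 9.
Row 3: attacked by (1,2)→{2,4}; (2,9)→{8,9}. Safe: 1, 3, 5, 6, 7. Place at column 6.
Row 4: attacked by (1,2)→{2,5}; (2,9)→{7,9}; (3,6)→{5,6,7}. Safe: 1, 3, 4, 8. Place at column 4.
Row 5: attacked by (1,2)→{2,6}; (2,9)→{6,9}; (3,6)→{4,6,8}; (4,4)→{3,4,5}. Safe: 1, 7. Place at column 7.
Row 6: attacked by (1,2)→{2,7}; (2,9)→{5,9}; (3,6)→{3,6,9}; (4,4)→{2,4,6}; (5,7)→{6,7,8}. Safe: 1. Place at column 1.
Row 7: attacked by (1,2)→{2,8}; (2,9)→{4,9}; (3,6)→{2,6}; (4,4)→{1,4,7}; (5,7)→{5,7,9}; (6,1)→{1,2}. Safe: 3. Place at column 3.
Row 8: attacked by (1,2)→{2,9}; (2,9)→{3,9}; (3,6)→{1,6}; (4,4)→{4,8}; (5,7)→{4,7}; (6,1)→{1,3}; (7,3)→{2,3,4}. Safe: 5. Place at column 5.
Row 9: attacked by (1,2)→{2}; (2,9)→{2,9}; (3,6)→{6}; (4,4)→{4,9}; (5,7)→{3,7}; (6,1)→{1,4}; (7,3)→{1,3,5}; (8,5)→{4,5,6}. Safe: 8. Place at column 8.
Columns [2, 9, 6, 4, 7, 1, 3, 5, 8], r−c [-1, -7, -3, 0, -2, 5, 4, 3, 1], r+c [3, 11, 9, 8, 12, 7, 10, 13, 17] are all distinct, so no two queens attack.

(1,2) (2,9) (3,6) (4,4) (5,7) (6,1) (7,3) (8,5) (9,8)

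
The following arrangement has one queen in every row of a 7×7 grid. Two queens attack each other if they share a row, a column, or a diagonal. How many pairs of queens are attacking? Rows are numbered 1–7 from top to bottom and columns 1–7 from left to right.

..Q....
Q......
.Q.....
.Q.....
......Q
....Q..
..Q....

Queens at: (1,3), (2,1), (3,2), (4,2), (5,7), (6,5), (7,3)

Same column: (1,3)–(7,3) (column 3); (3,2)–(4,2) (column 2).
Same diagonal: (1,3)–(5,7) (|1−5| = |3−7| = 4); (2,1)–(3,2) (|2−3| = |1−2| = 1); (2,1)–(6,5) (|2−6| = |1−5| = 4); (3,2)–(6,5) (|3−6| = |2−5| = 3).
Total attacking pairs: 6.

6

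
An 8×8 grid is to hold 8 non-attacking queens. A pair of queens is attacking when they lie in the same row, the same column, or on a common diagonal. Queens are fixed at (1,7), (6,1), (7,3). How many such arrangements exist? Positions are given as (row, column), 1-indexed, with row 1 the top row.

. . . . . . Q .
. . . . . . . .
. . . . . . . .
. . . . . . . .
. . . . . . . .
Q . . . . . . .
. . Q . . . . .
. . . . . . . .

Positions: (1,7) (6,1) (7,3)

Branch on row 2: col 2 → 0; col 4 → 2.
Sum: 0 + 2 = 2.

2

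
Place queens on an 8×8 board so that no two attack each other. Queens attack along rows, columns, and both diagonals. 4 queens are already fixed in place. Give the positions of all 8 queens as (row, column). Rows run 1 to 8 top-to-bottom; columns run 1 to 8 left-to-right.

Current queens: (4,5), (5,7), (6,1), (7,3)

(1,4) (2,2) (3,8) (4,5) (5,7) (6,1) (7,3) (8,6)

Row 1: attacked by (4,5)→{2,5,8}; (5,7)→{3,7}; (6,1)→{1,6}; (7,3)→{3}. Safe: 4. Place at column 4.
Row 2: attacked by (1,4)→{3,4,5}; (4,5)→{3,5,7}; (5,7)→{4,7}; (6,1)→{1,5}; (7,3)→{3,8}. Safe: 2, 6. Place at column 2.
Row 3: attacked by (1,4)→{2,4,6}; (2,2)→{1,2,3}; (4,5)→{4,5,6}; (5,7)→{5,7}; (6,1)→{1,4}; (7,3)→{3,7}. Safe: 8. Place at column 8.
Row 8: attacked by (1,4)→{4}; (2,2)→{2,8}; (3,8)→{3,8}; (4,5)→{1,5}; (5,7)→{4,7}; (6,1)→{1,3}; (7,3)→{2,3,4}. Safe: 6. Place at column 6.
Columns [4, 2, 8, 5, 7, 1, 3, 6], r−c [-3, 0, -5, -1, -2, 5, 4, 2], r+c [5, 4, 11, 9, 12, 7, 10, 14] are all distinct, so no two queens attack.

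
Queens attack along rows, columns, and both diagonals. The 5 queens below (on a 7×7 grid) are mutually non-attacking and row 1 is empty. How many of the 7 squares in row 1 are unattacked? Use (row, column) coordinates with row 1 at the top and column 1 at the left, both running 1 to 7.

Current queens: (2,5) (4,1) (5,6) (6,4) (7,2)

2

(2,5) attacks row 1 at column 5 and diagonals 4, 6.
(4,1) attacks row 1 at column 1 and diagonals 4.
(5,6) attacks row 1 at column 6 and diagonals 2.
(6,4) attacks row 1 at column 4.
(7,2) attacks row 1 at column 2.
Attacked columns: {1, 2, 4, 5, 6}. Safe: {3, 7}.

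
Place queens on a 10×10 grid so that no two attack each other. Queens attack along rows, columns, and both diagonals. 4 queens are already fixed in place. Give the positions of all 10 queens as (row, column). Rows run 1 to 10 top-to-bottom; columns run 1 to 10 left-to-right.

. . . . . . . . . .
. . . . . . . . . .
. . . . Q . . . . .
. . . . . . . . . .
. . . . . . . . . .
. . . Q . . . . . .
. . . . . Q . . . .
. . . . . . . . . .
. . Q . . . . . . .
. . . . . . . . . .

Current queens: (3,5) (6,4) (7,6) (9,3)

(1,2) (2,9) (3,5) (4,10) (5,1) (6,4) (7,6) (8,8) (9,3) (10,7)

Row 1: attacked by (3,5)→{3,5,7}; (6,4)→{4,9}; (7,6)→{6}; (9,3)→{3}. Safe: 1, 2, 8, 10. Place at column 2.
Row 2: attacked by (1,2)→{1,2,3}; (3,5)→{4,5,6}; (6,4)→{4,8}; (7,6)→{1,6}; (9,3)→{3,10}. Safe: 7, 9. Place at column 9.
Row 4: attacked by (1,2)→{2,5}; (2,9)→{7,9}; (3,5)→{4,5,6}; (6,4)→{2,4,6}; (7,6)→{3,6,9}; (9,3)→{3,8}. Safe: 1, 10. Place at column 10.
Row 5: attacked by (1,2)→{2,6}; (2,9)→{6,9}; (3,5)→{3,5,7}; (4,10)→{9,10}; (6,4)→{3,4,5}; (7,6)→{4,6,8}; (9,3)→{3,7}. Safe: 1. Place at column 1.
Row 8: attacked by (1,2)→{2,9}; (2,9)→{3,9}; (3,5)→{5,10}; (4,10)→{6,10}; (5,1)→{1,4}; (6,4)→{2,4,6}; (7,6)→{5,6,7}; (9,3)→{2,3,4}. Safe: 8. Place at column 8.
Row 10: attacked by (1,2)→{2}; (2,9)→{1,9}; (3,5)→{5}; (4,10)→{4,10}; (5,1)→{1,6}; (6,4)→{4,8}; (7,6)→{3,6,9}; (8,8)→{6,8,10}; (9,3)→{2,3,4}. Safe: 7. Place at column 7.
Columns [2, 9, 5, 10, 1, 4, 6, 8, 3, 7], r−c [-1, -7, -2, -6, 4, 2, 1, 0, 6, 3], r+c [3, 11, 8, 14, 6, 10, 13, 16, 12, 17] are all distinct, so no two queens attack.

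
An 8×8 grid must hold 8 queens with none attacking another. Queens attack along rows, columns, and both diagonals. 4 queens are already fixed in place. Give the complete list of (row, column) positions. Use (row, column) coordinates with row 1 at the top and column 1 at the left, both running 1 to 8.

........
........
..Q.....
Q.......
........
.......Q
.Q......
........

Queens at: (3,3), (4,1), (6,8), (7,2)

Row 1: attacked by (3,3)→{1,3,5}; (4,1)→{1,4}; (6,8)→{3,8}; (7,2)→{2,8}. Safe: 6, 7. Place at column 7.
Row 2: attacked by (1,7)→{6,7,8}; (3,3)→{2,3,4}; (4,1)→{1,3}; (6,8)→{4,8}; (7,2)→{2,7}. Safe: 5. Place at column 5.
Row 5: attacked by (1,7)→{3,7}; (2,5)→{2,5,8}; (3,3)→{1,3,5}; (4,1)→{1,2}; (6,8)→{7,8}; (7,2)→{2,4}. Safe: 6. Place at column 6.
Row 8: attacked by (1,7)→{7}; (2,5)→{5}; (3,3)→{3,8}; (4,1)→{1,5}; (5,6)→{3,6}; (6,8)→{6,8}; (7,2)→{1,2,3}. Safe: 4. Place at column 4.
Columns [7, 5, 3, 1, 6, 8, 2, 4], r−c [-6, -3, 0, 3, -1, -2, 5, 4], r+c [8, 7, 6, 5, 11, 14, 9, 12] are all distinct, so no two queens attack.

(1,7) (2,5) (3,3) (4,1) (5,6) (6,8) (7,2) (8,4)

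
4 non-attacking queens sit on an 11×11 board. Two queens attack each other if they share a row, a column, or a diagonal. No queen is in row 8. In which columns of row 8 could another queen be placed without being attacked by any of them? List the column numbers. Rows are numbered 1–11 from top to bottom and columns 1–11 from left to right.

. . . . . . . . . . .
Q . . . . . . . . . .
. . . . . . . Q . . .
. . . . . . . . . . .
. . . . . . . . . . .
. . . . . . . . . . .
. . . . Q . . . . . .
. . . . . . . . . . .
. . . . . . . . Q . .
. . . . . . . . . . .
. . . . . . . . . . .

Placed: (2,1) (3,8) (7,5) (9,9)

columns 2, 11

(2,1) attacks row 8 at column 1 and diagonals 7.
(3,8) attacks row 8 at column 8 and diagonals 3.
(7,5) attacks row 8 at column 5 and diagonals 4, 6.
(9,9) attacks row 8 at column 9 and diagonals 8, 10.
Attacked columns: {1, 3, 4, 5, 6, 7, 8, 9, 10}. Safe: {2, 11}.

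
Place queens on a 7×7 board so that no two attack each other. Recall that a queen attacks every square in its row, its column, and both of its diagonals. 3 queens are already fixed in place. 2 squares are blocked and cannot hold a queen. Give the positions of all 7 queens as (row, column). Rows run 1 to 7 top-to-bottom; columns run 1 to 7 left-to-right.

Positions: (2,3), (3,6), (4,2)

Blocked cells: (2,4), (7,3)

Row 1: attacked by (2,3)→{2,3,4}; (3,6)→{4,6}; (4,2)→{2,5}. Safe: 1, 7. Place at column 7.
Row 5: attacked by (1,7)→{3,7}; (2,3)→{3,6}; (3,6)→{4,6}; (4,2)→{1,2,3}. Safe: 5. Place at column 5.
Row 6: attacked by (1,7)→{2,7}; (2,3)→{3,7}; (3,6)→{3,6}; (4,2)→{2,4}; (5,5)→{4,5,6}. Safe: 1. Place at column 1.
Row 7: attacked by (1,7)→{1,7}; (2,3)→{3}; (3,6)→{2,6}; (4,2)→{2,5}; (5,5)→{3,5,7}; (6,1)→{1,2}. Blocked: 3. Safe: 4. Place at column 4.
Columns [7, 3, 6, 2, 5, 1, 4], r−c [-6, -1, -3, 2, 0, 5, 3], r+c [8, 5, 9, 6, 10, 7, 11] are all distinct, so no two queens attack.

(1,7) (2,3) (3,6) (4,2) (5,5) (6,1) (7,4)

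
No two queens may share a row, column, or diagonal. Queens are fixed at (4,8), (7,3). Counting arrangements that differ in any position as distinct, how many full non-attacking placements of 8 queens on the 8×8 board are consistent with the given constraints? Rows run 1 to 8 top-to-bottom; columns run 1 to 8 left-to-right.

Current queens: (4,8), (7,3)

Branch on row 1: col 1 → 0; col 2 → 0; col 4 → 2; col 6 → 0; col 7 → 1.
Sum: 0 + 0 + 2 + 0 + 1 = 3.

3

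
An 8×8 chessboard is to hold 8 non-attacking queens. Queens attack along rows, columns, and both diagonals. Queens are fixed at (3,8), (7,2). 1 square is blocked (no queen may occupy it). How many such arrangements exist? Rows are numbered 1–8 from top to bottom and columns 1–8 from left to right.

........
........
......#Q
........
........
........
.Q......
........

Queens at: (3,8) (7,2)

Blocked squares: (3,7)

5

Branch on row 1: col 1 → 2; col 3 → 2; col 4 → 0; col 5 → 1; col 7 → 0.
Sum: 2 + 2 + 0 + 1 + 0 = 5.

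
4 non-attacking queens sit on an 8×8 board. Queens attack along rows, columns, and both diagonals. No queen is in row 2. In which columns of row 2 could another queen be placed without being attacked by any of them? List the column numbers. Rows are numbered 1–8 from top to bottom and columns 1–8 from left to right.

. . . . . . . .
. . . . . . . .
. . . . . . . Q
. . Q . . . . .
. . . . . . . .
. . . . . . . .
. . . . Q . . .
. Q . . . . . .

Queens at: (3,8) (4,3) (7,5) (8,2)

columns 4, 6

(3,8) attacks row 2 at column 8 and diagonals 7.
(4,3) attacks row 2 at column 3 and diagonals 1, 5.
(7,5) attacks row 2 at column 5.
(8,2) attacks row 2 at column 2 and diagonals 8.
Attacked columns: {1, 2, 3, 5, 7, 8}. Safe: {4, 6}.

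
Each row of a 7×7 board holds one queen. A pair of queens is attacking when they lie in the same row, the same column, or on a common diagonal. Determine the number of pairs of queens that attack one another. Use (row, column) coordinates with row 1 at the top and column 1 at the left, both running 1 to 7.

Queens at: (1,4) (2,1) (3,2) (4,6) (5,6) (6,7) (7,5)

Same column: (4,6)–(5,6) (column 6).
Same diagonal: (1,4)–(3,2) (|1−3| = |4−2| = 2); (2,1)–(3,2) (|2−3| = |1−2| = 1); (5,6)–(6,7) (|5−6| = |6−7| = 1).
Total attacking pairs: 4.

4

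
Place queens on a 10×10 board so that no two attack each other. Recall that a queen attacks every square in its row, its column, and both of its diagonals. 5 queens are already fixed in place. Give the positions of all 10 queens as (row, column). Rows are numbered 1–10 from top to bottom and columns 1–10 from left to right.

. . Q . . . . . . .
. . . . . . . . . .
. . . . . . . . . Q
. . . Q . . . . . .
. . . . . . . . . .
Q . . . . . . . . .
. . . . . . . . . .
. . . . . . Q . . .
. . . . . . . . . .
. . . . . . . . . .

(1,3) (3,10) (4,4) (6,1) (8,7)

(1,3) (2,8) (3,10) (4,4) (5,9) (6,1) (7,5) (8,7) (9,2) (10,6)

Row 2: attacked by (1,3)→{2,3,4}; (3,10)→{9,10}; (4,4)→{2,4,6}; (6,1)→{1,5}; (8,7)→{1,7}. Safe: 8. Place at column 8.
Row 5: attacked by (1,3)→{3,7}; (2,8)→{5,8}; (3,10)→{8,10}; (4,4)→{3,4,5}; (6,1)→{1,2}; (8,7)→{4,7,10}. Safe: 6, 9. Place at column 9.
Row 7: attacked by (1,3)→{3,9}; (2,8)→{3,8}; (3,10)→{6,10}; (4,4)→{1,4,7}; (5,9)→{7,9}; (6,1)→{1,2}; (8,7)→{6,7,8}. Safe: 5. Place at column 5.
Row 9: attacked by (1,3)→{3}; (2,8)→{1,8}; (3,10)→{4,10}; (4,4)→{4,9}; (5,9)→{5,9}; (6,1)→{1,4}; (7,5)→{3,5,7}; (8,7)→{6,7,8}. Safe: 2. Place at column 2.
Row 10: attacked by (1,3)→{3}; (2,8)→{8}; (3,10)→{3,10}; (4,4)→{4,10}; (5,9)→{4,9}; (6,1)→{1,5}; (7,5)→{2,5,8}; (8,7)→{5,7,9}; (9,2)→{1,2,3}. Safe: 6. Place at column 6.
Columns [3, 8, 10, 4, 9, 1, 5, 7, 2, 6], r−c [-2, -6, -7, 0, -4, 5, 2, 1, 7, 4], r+c [4, 10, 13, 8, 14, 7, 12, 15, 11, 16] are all distinct, so no two queens attack.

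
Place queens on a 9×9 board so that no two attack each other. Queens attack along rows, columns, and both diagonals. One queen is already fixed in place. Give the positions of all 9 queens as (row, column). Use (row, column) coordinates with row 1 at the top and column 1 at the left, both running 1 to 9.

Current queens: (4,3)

(1,4) (2,2) (3,8) (4,3) (5,9) (6,7) (7,5) (8,1) (9,6)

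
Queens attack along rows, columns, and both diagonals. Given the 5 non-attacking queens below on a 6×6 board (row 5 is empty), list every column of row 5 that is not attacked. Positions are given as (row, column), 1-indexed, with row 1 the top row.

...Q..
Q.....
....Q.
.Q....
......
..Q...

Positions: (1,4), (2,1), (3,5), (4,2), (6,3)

(1,4) attacks row 5 at column 4.
(2,1) attacks row 5 at column 1 and diagonals 4.
(3,5) attacks row 5 at column 5 and diagonals 3.
(4,2) attacks row 5 at column 2 and diagonals 1, 3.
(6,3) attacks row 5 at column 3 and diagonals 2, 4.
Attacked columns: {1, 2, 3, 4, 5}. Safe: {6}.

columns 6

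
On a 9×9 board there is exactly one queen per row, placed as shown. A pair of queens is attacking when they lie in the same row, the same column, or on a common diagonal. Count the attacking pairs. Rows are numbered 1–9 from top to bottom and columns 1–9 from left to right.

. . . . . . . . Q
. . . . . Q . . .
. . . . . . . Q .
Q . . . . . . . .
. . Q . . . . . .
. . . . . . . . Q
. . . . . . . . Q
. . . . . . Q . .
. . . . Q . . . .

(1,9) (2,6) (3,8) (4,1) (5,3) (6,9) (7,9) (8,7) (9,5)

Same column: (1,9)–(6,9) (column 9); (1,9)–(7,9) (column 9); (6,9)–(7,9) (column 9).
Same diagonal: (2,6)–(5,3) (|2−5| = |6−3| = 3); (6,9)–(8,7) (|6−8| = |9−7| = 2).
Total attacking pairs: 5.

5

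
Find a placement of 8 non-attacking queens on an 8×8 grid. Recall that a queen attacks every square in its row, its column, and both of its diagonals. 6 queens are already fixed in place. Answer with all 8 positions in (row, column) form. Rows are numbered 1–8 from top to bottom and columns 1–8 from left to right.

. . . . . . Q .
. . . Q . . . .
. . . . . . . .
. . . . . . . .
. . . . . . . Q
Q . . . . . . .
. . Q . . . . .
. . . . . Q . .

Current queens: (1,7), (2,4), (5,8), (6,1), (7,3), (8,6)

Row 3: attacked by (1,7)→{5,7}; (2,4)→{3,4,5}; (5,8)→{6,8}; (6,1)→{1,4}; (7,3)→{3,7}; (8,6)→{1,6}. Safe: 2. Place at column 2.
Row 4: attacked by (1,7)→{4,7}; (2,4)→{2,4,6}; (3,2)→{1,2,3}; (5,8)→{7,8}; (6,1)→{1,3}; (7,3)→{3,6}; (8,6)→{2,6}. Safe: 5. Place at column 5.
Columns [7, 4, 2, 5, 8, 1, 3, 6], r−c [-6, -2, 1, -1, -3, 5, 4, 2], r+c [8, 6, 5, 9, 13, 7, 10, 14] are all distinct, so no two queens attack.

(1,7) (2,4) (3,2) (4,5) (5,8) (6,1) (7,3) (8,6)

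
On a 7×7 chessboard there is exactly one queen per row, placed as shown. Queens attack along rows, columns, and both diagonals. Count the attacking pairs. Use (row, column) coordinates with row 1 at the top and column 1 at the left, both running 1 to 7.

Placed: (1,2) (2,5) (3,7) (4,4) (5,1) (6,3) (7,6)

0

All columns are distinct and no two queens satisfy |Δrow| = |Δcol|, so no pair attacks.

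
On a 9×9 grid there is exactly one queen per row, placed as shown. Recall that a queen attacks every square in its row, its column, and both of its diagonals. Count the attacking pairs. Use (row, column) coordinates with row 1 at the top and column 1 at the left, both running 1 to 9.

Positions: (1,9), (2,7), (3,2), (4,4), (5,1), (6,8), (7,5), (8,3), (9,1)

Same column: (5,1)–(9,1) (column 1).
Same diagonal: (1,9)–(9,1) (|1−9| = |9−1| = 8).
Total attacking pairs: 2.

2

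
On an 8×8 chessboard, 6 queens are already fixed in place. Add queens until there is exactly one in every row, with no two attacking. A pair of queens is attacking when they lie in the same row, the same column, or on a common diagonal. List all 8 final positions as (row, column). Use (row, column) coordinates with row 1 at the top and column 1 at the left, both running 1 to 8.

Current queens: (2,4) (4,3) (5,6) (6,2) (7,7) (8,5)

(1,8) (2,4) (3,1) (4,3) (5,6) (6,2) (7,7) (8,5)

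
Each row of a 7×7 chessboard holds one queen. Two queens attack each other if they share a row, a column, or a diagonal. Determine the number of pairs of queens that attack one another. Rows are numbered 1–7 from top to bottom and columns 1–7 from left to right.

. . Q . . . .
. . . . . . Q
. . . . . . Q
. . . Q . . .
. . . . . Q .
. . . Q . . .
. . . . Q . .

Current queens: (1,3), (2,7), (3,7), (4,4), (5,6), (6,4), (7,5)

4

Same column: (2,7)–(3,7) (column 7); (4,4)–(6,4) (column 4).
Same diagonal: (3,7)–(6,4) (|3−6| = |7−4| = 3); (6,4)–(7,5) (|6−7| = |4−5| = 1).
Total attacking pairs: 4.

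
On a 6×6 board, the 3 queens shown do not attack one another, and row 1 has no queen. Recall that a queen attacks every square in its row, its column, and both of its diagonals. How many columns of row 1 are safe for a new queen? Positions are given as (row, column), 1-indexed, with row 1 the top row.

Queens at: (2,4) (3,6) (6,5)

(2,4) attacks row 1 at column 4 and diagonals 3, 5.
(3,6) attacks row 1 at column 6 and diagonals 4.
(6,5) attacks row 1 at column 5.
Attacked columns: {3, 4, 5, 6}. Safe: {1, 2}.

2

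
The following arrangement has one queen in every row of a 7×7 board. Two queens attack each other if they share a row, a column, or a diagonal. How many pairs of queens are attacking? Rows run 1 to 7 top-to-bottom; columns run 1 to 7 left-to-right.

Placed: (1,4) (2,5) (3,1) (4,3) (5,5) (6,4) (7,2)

Same column: (1,4)–(6,4) (column 4); (2,5)–(5,5) (column 5).
Same diagonal: (1,4)–(2,5) (|1−2| = |4−5| = 1); (2,5)–(4,3) (|2−4| = |5−3| = 2); (3,1)–(6,4) (|3−6| = |1−4| = 3); (5,5)–(6,4) (|5−6| = |5−4| = 1).
Total attacking pairs: 6.

6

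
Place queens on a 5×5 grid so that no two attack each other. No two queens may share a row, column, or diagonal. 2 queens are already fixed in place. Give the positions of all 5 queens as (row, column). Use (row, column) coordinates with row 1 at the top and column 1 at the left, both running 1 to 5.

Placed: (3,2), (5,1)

Row 1: attacked by (3,2)→{2,4}; (5,1)→{1,5}. Safe: 3. Place at column 3.
Row 2: attacked by (1,3)→{2,3,4}; (3,2)→{1,2,3}; (5,1)→{1,4}. Safe: 5. Place at column 5.
Row 4: attacked by (1,3)→{3}; (2,5)→{3,5}; (3,2)→{1,2,3}; (5,1)→{1,2}. Safe: 4. Place at column 4.
Columns [3, 5, 2, 4, 1], r−c [-2, -3, 1, 0, 4], r+c [4, 7, 5, 8, 6] are all distinct, so no two queens attack.

(1,3) (2,5) (3,2) (4,4) (5,1)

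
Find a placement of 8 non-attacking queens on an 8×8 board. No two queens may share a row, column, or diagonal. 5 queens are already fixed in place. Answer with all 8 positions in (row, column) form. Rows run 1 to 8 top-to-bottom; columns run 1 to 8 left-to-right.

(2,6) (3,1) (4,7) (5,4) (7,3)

Row 1: attacked by (2,6)→{5,6,7}; (3,1)→{1,3}; (4,7)→{4,7}; (5,4)→{4,8}; (7,3)→{3}. Safe: 2. Place at column 2.
Row 6: attacked by (1,2)→{2,7}; (2,6)→{2,6}; (3,1)→{1,4}; (4,7)→{5,7}; (5,4)→{3,4,5}; (7,3)→{2,3,4}. Safe: 8. Place at column 8.
Row 8: attacked by (1,2)→{2}; (2,6)→{6}; (3,1)→{1,6}; (4,7)→{3,7}; (5,4)→{1,4,7}; (6,8)→{6,8}; (7,3)→{2,3,4}. Safe: 5. Place at column 5.
Columns [2, 6, 1, 7, 4, 8, 3, 5], r−c [-1, -4, 2, -3, 1, -2, 4, 3], r+c [3, 8, 4, 11, 9, 14, 10, 13] are all distinct, so no two queens attack.

(1,2) (2,6) (3,1) (4,7) (5,4) (6,8) (7,3) (8,5)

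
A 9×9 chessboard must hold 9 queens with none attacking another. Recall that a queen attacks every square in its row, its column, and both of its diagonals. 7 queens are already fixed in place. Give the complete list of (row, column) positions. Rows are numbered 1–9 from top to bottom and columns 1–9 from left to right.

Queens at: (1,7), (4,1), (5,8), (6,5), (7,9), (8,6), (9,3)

(1,7) (2,2) (3,4) (4,1) (5,8) (6,5) (7,9) (8,6) (9,3)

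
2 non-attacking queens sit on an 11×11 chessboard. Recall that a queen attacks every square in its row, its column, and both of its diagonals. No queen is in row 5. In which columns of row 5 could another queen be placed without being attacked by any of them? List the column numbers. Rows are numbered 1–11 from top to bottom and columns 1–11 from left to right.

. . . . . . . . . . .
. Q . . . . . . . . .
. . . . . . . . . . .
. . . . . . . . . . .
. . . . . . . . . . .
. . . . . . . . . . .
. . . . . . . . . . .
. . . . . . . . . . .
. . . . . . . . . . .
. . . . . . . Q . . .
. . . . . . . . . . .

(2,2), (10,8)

columns 1, 4, 6, 7, 9, 10, 11

(2,2) attacks row 5 at column 2 and diagonals 5.
(10,8) attacks row 5 at column 8 and diagonals 3.
Attacked columns: {2, 3, 5, 8}. Safe: {1, 4, 6, 7, 9, 10, 11}.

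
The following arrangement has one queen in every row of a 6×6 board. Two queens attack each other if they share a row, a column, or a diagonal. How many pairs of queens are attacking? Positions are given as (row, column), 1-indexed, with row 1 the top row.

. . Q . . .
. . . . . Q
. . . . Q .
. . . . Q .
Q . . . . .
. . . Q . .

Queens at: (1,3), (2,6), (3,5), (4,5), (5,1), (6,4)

Same column: (3,5)–(4,5) (column 5).
Same diagonal: (1,3)–(3,5) (|1−3| = |3−5| = 2); (2,6)–(3,5) (|2−3| = |6−5| = 1).
Total attacking pairs: 3.

3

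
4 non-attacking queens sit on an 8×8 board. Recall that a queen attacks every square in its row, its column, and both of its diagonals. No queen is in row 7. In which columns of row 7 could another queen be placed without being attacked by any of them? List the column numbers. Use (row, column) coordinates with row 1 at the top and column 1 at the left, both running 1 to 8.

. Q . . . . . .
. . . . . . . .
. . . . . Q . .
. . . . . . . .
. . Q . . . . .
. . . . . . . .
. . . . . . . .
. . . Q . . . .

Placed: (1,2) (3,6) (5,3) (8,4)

(1,2) attacks row 7 at column 2 and diagonals 8.
(3,6) attacks row 7 at column 6 and diagonals 2.
(5,3) attacks row 7 at column 3 and diagonals 1, 5.
(8,4) attacks row 7 at column 4 and diagonals 3, 5.
Attacked columns: {1, 2, 3, 4, 5, 6, 8}. Safe: {7}.

columns 7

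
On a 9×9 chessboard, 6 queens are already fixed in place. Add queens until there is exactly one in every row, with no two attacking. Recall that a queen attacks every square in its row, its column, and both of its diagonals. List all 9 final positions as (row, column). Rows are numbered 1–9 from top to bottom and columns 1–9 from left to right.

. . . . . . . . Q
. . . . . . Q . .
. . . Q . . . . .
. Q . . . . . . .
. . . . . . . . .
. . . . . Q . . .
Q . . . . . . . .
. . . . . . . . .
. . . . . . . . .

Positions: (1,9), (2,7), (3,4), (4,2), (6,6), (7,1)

Row 5: attacked by (1,9)→{5,9}; (2,7)→{4,7}; (3,4)→{2,4,6}; (4,2)→{1,2,3}; (6,6)→{5,6,7}; (7,1)→{1,3}. Safe: 8. Place at column 8.
Row 8: attacked by (1,9)→{2,9}; (2,7)→{1,7}; (3,4)→{4,9}; (4,2)→{2,6}; (5,8)→{5,8}; (6,6)→{4,6,8}; (7,1)→{1,2}. Safe: 3. Place at column 3.
Row 9: attacked by (1,9)→{1,9}; (2,7)→{7}; (3,4)→{4}; (4,2)→{2,7}; (5,8)→{4,8}; (6,6)→{3,6,9}; (7,1)→{1,3}; (8,3)→{2,3,4}. Safe: 5. Place at column 5.
Columns [9, 7, 4, 2, 8, 6, 1, 3, 5], r−c [-8, -5, -1, 2, -3, 0, 6, 5, 4], r+c [10, 9, 7, 6, 13, 12, 8, 11, 14] are all distinct, so no two queens attack.

(1,9) (2,7) (3,4) (4,2) (5,8) (6,6) (7,1) (8,3) (9,5)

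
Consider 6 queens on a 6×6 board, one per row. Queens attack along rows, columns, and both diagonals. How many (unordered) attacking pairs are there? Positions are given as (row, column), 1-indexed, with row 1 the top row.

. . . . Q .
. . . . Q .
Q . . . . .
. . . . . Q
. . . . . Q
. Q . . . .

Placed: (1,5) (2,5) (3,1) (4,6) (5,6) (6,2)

Same column: (1,5)–(2,5) (column 5); (4,6)–(5,6) (column 6).
Total attacking pairs: 2.

2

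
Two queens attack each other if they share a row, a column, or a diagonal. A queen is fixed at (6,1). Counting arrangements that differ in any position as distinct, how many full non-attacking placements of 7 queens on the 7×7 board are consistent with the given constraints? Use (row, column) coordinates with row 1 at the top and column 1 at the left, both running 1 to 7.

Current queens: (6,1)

7

Branch on row 1: col 2 → 1; col 3 → 1; col 4 → 2; col 5 → 2; col 7 → 1.
Sum: 1 + 1 + 2 + 2 + 1 = 7.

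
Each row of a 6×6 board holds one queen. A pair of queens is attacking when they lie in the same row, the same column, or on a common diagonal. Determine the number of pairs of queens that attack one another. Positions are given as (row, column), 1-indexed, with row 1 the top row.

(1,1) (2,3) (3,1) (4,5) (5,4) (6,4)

Same column: (1,1)–(3,1) (column 1); (5,4)–(6,4) (column 4).
Same diagonal: (2,3)–(4,5) (|2−4| = |3−5| = 2); (3,1)–(6,4) (|3−6| = |1−4| = 3); (4,5)–(5,4) (|4−5| = |5−4| = 1).
Total attacking pairs: 5.

5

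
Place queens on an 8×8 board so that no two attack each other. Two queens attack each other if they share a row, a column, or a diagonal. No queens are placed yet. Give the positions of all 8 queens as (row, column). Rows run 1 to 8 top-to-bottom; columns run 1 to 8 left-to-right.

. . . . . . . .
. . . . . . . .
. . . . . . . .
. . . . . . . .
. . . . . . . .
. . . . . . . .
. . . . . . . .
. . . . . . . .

Row 1: Safe: 1, 2, 3, 4, 5, 6, 7, 8. Place at column 1.
Row 2: attacked by (1,1)→{1,2}. Safe: 3, 4, 5, 6, 7, 8. Place at column 5.
Row 3: attacked by (1,1)→{1,3}; (2,5)→{4,5,6}. Safe: 2, 7, 8. Place at column 8.
Row 4: attacked by (1,1)→{1,4}; (2,5)→{3,5,7}; (3,8)→{7,8}. Safe: 2, 6. Place at column 6.
Row 5: attacked by (1,1)→{1,5}; (2,5)→{2,5,8}; (3,8)→{6,8}; (4,6)→{5,6,7}. Safe: 3, 4. Place at column 3.
Row 6: attacked by (1,1)→{1,6}; (2,5)→{1,5}; (3,8)→{5,8}; (4,6)→{4,6,8}; (5,3)→{2,3,4}. Safe: 7. Place at column 7.
Row 7: attacked by (1,1)→{1,7}; (2,5)→{5}; (3,8)→{4,8}; (4,6)→{3,6}; (5,3)→{1,3,5}; (6,7)→{6,7,8}. Safe: 2. Place at column 2.
Row 8: attacked by (1,1)→{1,8}; (2,5)→{5}; (3,8)→{3,8}; (4,6)→{2,6}; (5,3)→{3,6}; (6,7)→{5,7}; (7,2)→{1,2,3}. Safe: 4. Place at column 4.
Columns [1, 5, 8, 6, 3, 7, 2, 4], r−c [0, -3, -5, -2, 2, -1, 5, 4], r+c [2, 7, 11, 10, 8, 13, 9, 12] are all distinct, so no two queens attack.

(1,1) (2,5) (3,8) (4,6) (5,3) (6,7) (7,2) (8,4)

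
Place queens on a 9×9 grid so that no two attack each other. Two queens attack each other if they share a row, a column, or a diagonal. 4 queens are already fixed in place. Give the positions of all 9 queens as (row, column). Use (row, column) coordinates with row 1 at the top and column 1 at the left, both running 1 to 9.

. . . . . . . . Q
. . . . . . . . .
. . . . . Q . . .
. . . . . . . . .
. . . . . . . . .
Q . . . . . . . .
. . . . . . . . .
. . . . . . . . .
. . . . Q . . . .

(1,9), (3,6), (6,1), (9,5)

(1,9) (2,2) (3,6) (4,8) (5,3) (6,1) (7,4) (8,7) (9,5)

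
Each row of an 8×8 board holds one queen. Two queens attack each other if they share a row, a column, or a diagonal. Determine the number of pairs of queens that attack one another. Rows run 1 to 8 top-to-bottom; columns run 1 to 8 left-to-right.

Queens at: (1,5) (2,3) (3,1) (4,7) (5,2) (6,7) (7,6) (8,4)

3

Same column: (4,7)–(6,7) (column 7).
Same diagonal: (2,3)–(6,7) (|2−6| = |3−7| = 4); (6,7)–(7,6) (|6−7| = |7−6| = 1).
Total attacking pairs: 3.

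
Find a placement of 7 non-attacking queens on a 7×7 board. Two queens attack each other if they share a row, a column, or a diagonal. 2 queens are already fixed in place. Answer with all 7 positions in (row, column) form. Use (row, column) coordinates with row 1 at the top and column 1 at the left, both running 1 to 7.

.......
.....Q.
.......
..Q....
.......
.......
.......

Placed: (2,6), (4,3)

Row 1: attacked by (2,6)→{5,6,7}; (4,3)→{3,6}. Safe: 1, 2, 4. Place at column 4.
Row 3: attacked by (1,4)→{2,4,6}; (2,6)→{5,6,7}; (4,3)→{2,3,4}. Safe: 1. Place at column 1.
Row 5: attacked by (1,4)→{4}; (2,6)→{3,6}; (3,1)→{1,3}; (4,3)→{2,3,4}. Safe: 5, 7. Place at column 5.
Row 6: attacked by (1,4)→{4}; (2,6)→{2,6}; (3,1)→{1,4}; (4,3)→{1,3,5}; (5,5)→{4,5,6}. Safe: 7. Place at column 7.
Row 7: attacked by (1,4)→{4}; (2,6)→{1,6}; (3,1)→{1,5}; (4,3)→{3,6}; (5,5)→{3,5,7}; (6,7)→{6,7}. Safe: 2. Place at column 2.
Columns [4, 6, 1, 3, 5, 7, 2], r−c [-3, -4, 2, 1, 0, -1, 5], r+c [5, 8, 4, 7, 10, 13, 9] are all distinct, so no two queens attack.

(1,4) (2,6) (3,1) (4,3) (5,5) (6,7) (7,2)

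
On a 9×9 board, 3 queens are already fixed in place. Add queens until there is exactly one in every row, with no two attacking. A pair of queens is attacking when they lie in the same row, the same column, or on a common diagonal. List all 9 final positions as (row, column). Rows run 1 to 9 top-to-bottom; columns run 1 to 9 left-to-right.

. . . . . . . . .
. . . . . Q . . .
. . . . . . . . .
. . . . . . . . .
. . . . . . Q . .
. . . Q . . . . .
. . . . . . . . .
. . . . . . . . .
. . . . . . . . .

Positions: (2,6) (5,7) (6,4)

(1,1) (2,6) (3,2) (4,9) (5,7) (6,4) (7,8) (8,3) (9,5)

Row 1: attacked by (2,6)→{5,6,7}; (5,7)→{3,7}; (6,4)→{4,9}. Safe: 1, 2, 8. Place at column 1.
Row 3: attacked by (1,1)→{1,3}; (2,6)→{5,6,7}; (5,7)→{5,7,9}; (6,4)→{1,4,7}. Safe: 2, 8. Place at column 2.
Row 4: attacked by (1,1)→{1,4}; (2,6)→{4,6,8}; (3,2)→{1,2,3}; (5,7)→{6,7,8}; (6,4)→{2,4,6}. Safe: 5, 9. Place at column 9.
Row 7: attacked by (1,1)→{1,7}; (2,6)→{1,6}; (3,2)→{2,6}; (4,9)→{6,9}; (5,7)→{5,7,9}; (6,4)→{3,4,5}. Safe: 8. Place at column 8.
Row 8: attacked by (1,1)→{1,8}; (2,6)→{6}; (3,2)→{2,7}; (4,9)→{5,9}; (5,7)→{4,7}; (6,4)→{2,4,6}; (7,8)→{7,8,9}. Safe: 3. Place at column 3.
Row 9: attacked by (1,1)→{1,9}; (2,6)→{6}; (3,2)→{2,8}; (4,9)→{4,9}; (5,7)→{3,7}; (6,4)→{1,4,7}; (7,8)→{6,8}; (8,3)→{2,3,4}. Safe: 5. Place at column 5.
Columns [1, 6, 2, 9, 7, 4, 8, 3, 5], r−c [0, -4, 1, -5, -2, 2, -1, 5, 4], r+c [2, 8, 5, 13, 12, 10, 15, 11, 14] are all distinct, so no two queens attack.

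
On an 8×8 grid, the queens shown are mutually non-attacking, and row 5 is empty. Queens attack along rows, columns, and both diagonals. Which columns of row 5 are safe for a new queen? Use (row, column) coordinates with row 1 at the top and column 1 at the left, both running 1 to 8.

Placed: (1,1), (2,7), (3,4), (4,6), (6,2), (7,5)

(1,1) attacks row 5 at column 1 and diagonals 5.
(2,7) attacks row 5 at column 7 and diagonals 4.
(3,4) attacks row 5 at column 4 and diagonals 2, 6.
(4,6) attacks row 5 at column 6 and diagonals 5, 7.
(6,2) attacks row 5 at column 2 and diagonals 1, 3.
(7,5) attacks row 5 at column 5 and diagonals 3, 7.
Attacked columns: {1, 2, 3, 4, 5, 6, 7}. Safe: {8}.

columns 8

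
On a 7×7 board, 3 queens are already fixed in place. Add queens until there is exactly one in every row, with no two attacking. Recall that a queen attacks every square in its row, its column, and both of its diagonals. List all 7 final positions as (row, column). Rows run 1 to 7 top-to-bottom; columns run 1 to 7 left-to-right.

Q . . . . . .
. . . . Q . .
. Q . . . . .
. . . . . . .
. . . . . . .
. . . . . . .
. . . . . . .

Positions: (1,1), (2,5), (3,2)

(1,1) (2,5) (3,2) (4,6) (5,3) (6,7) (7,4)

Row 4: attacked by (1,1)→{1,4}; (2,5)→{3,5,7}; (3,2)→{1,2,3}. Safe: 6. Place at column 6.
Row 5: attacked by (1,1)→{1,5}; (2,5)→{2,5}; (3,2)→{2,4}; (4,6)→{5,6,7}. Safe: 3. Place at column 3.
Row 6: attacked by (1,1)→{1,6}; (2,5)→{1,5}; (3,2)→{2,5}; (4,6)→{4,6}; (5,3)→{2,3,4}. Safe: 7. Place at column 7.
Row 7: attacked by (1,1)→{1,7}; (2,5)→{5}; (3,2)→{2,6}; (4,6)→{3,6}; (5,3)→{1,3,5}; (6,7)→{6,7}. Safe: 4. Place at column 4.
Columns [1, 5, 2, 6, 3, 7, 4], r−c [0, -3, 1, -2, 2, -1, 3], r+c [2, 7, 5, 10, 8, 13, 11] are all distinct, so no two queens attack.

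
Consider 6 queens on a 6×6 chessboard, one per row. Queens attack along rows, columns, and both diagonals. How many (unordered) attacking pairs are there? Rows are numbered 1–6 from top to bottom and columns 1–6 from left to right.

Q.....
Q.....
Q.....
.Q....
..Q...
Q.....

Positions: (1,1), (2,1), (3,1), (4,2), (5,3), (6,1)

9

Same column: (1,1)–(2,1) (column 1); (1,1)–(3,1) (column 1); (1,1)–(6,1) (column 1); (2,1)–(3,1) (column 1); (2,1)–(6,1) (column 1); (3,1)–(6,1) (column 1).
Same diagonal: (3,1)–(4,2) (|3−4| = |1−2| = 1); (3,1)–(5,3) (|3−5| = |1−3| = 2); (4,2)–(5,3) (|4−5| = |2−3| = 1).
Total attacking pairs: 9.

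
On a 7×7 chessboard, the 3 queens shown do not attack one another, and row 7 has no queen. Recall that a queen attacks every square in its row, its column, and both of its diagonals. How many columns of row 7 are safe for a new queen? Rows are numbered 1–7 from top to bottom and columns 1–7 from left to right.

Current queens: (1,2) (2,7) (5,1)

3

(1,2) attacks row 7 at column 2.
(2,7) attacks row 7 at column 7 and diagonals 2.
(5,1) attacks row 7 at column 1 and diagonals 3.
Attacked columns: {1, 2, 3, 7}. Safe: {4, 5, 6}.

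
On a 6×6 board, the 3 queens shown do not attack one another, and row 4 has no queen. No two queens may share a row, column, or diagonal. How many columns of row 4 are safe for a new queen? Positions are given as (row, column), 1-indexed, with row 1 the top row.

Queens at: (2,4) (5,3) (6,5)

1

(2,4) attacks row 4 at column 4 and diagonals 2, 6.
(5,3) attacks row 4 at column 3 and diagonals 2, 4.
(6,5) attacks row 4 at column 5 and diagonals 3.
Attacked columns: {2, 3, 4, 5, 6}. Safe: {1}.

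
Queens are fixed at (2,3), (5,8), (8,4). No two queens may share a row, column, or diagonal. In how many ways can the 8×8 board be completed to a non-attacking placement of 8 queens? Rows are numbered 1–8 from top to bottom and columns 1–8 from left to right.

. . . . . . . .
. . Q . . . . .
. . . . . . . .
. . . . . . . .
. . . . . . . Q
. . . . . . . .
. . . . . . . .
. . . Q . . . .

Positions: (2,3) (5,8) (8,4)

2

Branch on row 1: col 1 → 0; col 5 → 0; col 6 → 1; col 7 → 1.
Sum: 0 + 0 + 1 + 1 = 2.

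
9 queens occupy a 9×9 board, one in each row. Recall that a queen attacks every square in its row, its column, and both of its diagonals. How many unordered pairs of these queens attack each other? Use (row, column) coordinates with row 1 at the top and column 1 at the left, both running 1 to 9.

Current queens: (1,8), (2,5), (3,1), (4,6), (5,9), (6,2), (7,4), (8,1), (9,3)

Same column: (3,1)–(8,1) (column 1).
Same diagonal: (1,8)–(8,1) (|1−8| = |8−1| = 7).
Total attacking pairs: 2.

2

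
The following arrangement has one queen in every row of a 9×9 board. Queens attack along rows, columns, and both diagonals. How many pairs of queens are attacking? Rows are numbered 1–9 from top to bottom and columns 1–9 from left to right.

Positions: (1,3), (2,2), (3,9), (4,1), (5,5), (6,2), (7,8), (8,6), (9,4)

3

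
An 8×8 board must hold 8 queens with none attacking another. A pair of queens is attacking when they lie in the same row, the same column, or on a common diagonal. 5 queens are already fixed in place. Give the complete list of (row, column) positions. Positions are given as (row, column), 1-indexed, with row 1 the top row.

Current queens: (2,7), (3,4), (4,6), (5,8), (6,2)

(1,1) (2,7) (3,4) (4,6) (5,8) (6,2) (7,5) (8,3)

Row 1: attacked by (2,7)→{6,7,8}; (3,4)→{2,4,6}; (4,6)→{3,6}; (5,8)→{4,8}; (6,2)→{2,7}. Safe: 1, 5. Place at column 1.
Row 7: attacked by (1,1)→{1,7}; (2,7)→{2,7}; (3,4)→{4,8}; (4,6)→{3,6}; (5,8)→{6,8}; (6,2)→{1,2,3}. Safe: 5. Place at column 5.
Row 8: attacked by (1,1)→{1,8}; (2,7)→{1,7}; (3,4)→{4}; (4,6)→{2,6}; (5,8)→{5,8}; (6,2)→{2,4}; (7,5)→{4,5,6}. Safe: 3. Place at column 3.
Columns [1, 7, 4, 6, 8, 2, 5, 3], r−c [0, -5, -1, -2, -3, 4, 2, 5], r+c [2, 9, 7, 10, 13, 8, 12, 11] are all distinct, so no two queens attack.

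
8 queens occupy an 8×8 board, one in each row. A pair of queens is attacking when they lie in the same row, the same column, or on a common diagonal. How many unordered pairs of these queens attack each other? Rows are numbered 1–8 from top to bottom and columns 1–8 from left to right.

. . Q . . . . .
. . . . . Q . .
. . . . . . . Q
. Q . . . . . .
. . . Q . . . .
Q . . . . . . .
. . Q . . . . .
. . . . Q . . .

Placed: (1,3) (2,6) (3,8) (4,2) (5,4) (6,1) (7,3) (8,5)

Same column: (1,3)–(7,3) (column 3).
Total attacking pairs: 1.

1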